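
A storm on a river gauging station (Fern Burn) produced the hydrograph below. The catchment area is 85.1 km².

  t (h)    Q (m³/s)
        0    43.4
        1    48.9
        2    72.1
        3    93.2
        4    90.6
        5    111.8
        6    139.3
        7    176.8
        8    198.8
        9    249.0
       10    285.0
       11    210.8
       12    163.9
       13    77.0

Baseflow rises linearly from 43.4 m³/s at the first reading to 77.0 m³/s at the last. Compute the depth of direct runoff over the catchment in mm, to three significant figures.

Direct runoff: 0.00, 2.92, 23.53, 42.05, 36.86, 55.48, 80.39, 115.31, 134.72, 182.34, 215.75, 138.97, 89.48, 0.00 m³/s; ΣQ_DR = 1118 m³/s.
V = ΣQ_DR · Δt = 1118 × 3600 s = 4.024 × 10^6 m³.
Over A = 85.1 km², depth = V / A = 47.3 mm.

d ≈ 47.3 mm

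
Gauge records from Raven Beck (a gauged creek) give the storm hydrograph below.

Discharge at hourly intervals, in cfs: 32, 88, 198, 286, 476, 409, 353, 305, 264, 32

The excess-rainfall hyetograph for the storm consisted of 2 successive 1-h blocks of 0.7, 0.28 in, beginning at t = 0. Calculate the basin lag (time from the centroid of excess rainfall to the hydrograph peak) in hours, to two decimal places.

Centroid of excess rainfall: t_c = Σ P_i·t̄_i / ΣP_i = 0.7857 h (block centres at 0.5, 1.5 h).
Hydrograph peak occurs at t = 4 h, so basin lag t_L = 4 − 0.7857 = 3.21 h.

t_L ≈ 3.21 h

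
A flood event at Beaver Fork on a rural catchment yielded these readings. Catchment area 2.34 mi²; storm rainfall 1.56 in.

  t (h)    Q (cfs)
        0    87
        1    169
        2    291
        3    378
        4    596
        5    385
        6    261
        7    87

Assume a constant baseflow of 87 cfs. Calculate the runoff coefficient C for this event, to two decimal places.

C ≈ 0.66

ΣQ_DR = 1558 cfs; V = ΣQ_DR·Δt = 5.609 × 10^6 ft³.
Runoff depth d = V / A = 1.032 in.
C = d / P = 1.032 / 1.56 = 0.66.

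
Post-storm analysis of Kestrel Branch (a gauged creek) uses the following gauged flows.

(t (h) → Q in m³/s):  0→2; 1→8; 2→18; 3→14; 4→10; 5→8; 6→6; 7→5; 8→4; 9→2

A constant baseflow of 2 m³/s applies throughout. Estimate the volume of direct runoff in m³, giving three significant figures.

V ≈ 2.05 × 10^5 m³

Direct-runoff ordinates (Q − Q_b): 0.0, 6.0, 16.0, 12.0, 8.0, 6.0, 4.0, 3.0, 2.0, 0.0 m³/s.
ΣQ_DR = 57.00 m³/s.
With Δt = 1 h = 3600 s, V = ΣQ_DR · Δt = 57.00 × 3600 = 2.05 × 10^5 m³.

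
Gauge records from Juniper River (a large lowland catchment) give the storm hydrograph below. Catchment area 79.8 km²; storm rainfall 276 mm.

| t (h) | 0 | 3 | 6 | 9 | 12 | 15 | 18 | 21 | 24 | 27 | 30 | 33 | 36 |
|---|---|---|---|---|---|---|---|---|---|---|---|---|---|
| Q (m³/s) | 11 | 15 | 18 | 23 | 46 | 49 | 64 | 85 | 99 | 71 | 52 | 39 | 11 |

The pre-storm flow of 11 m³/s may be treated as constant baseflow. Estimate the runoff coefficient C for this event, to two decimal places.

C ≈ 0.22

ΣQ_DR = 440.0 m³/s; V = ΣQ_DR·Δt = 4.752 × 10^6 m³.
Runoff depth d = V / A = 59.55 mm.
C = d / P = 59.55 / 276 = 0.22.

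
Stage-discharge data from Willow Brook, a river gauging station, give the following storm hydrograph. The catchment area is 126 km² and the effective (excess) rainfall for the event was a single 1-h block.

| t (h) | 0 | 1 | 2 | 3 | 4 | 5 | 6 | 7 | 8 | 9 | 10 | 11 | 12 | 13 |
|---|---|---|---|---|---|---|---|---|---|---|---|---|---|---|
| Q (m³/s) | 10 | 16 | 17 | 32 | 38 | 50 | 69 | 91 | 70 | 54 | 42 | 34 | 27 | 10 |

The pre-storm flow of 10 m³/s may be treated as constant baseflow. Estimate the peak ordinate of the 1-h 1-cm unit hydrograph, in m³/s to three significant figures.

Direct runoff: 0.0, 6.0, 7.0, 22.0, 28.0, 40.0, 59.0, 81.0, 60.0, 44.0, 32.0, 24.0, 17.0, 0.0 m³/s; ΣQ_DR = 420.0 m³/s, peak = 81.0 m³/s.
Runoff depth d = ΣQ_DR·Δt / A = 420.0 × 3600 / (126 km²) = 12.00 mm.
The 1-cm UH is the DRH scaled by (10 mm)/d, so U_p = 81.0 × 10/12.00 = 67.5 m³/s.

U_p ≈ 67.5 m³/s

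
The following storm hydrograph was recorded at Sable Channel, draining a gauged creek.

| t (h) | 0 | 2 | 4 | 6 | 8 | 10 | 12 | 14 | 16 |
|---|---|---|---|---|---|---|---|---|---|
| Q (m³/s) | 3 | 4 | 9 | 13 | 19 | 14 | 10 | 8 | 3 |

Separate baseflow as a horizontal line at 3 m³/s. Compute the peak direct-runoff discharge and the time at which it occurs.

Subtracting baseflow gives direct-runoff ordinates: 0.0, 1.0, 6.0, 10.0, 16.0, 11.0, 7.0, 5.0, 0.0 m³/s.
The maximum is 16.0 m³/s, occurring at the reading for t = 8 h.

Q_p = 16.0 m³/s at t = 8 h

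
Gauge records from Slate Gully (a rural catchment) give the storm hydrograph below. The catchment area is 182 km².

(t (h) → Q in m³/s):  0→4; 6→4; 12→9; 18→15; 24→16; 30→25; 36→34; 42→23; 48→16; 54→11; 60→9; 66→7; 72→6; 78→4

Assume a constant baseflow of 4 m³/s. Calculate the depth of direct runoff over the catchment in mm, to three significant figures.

Direct runoff: 0.0, 0.0, 5.0, 11.0, 12.0, 21.0, 30.0, 19.0, 12.0, 7.0, 5.0, 3.0, 2.0, 0.0 m³/s; ΣQ_DR = 127.0 m³/s.
V = ΣQ_DR · Δt = 127.0 × 21600 s = 2.743 × 10^6 m³.
Over A = 182 km², depth = V / A = 15.1 mm.

d ≈ 15.1 mm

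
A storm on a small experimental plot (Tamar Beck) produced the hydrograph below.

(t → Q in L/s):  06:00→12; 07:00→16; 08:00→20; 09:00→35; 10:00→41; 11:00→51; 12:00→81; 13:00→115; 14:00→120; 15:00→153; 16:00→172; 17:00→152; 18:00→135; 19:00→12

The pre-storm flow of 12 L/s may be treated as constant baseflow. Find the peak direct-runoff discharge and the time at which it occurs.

Subtracting baseflow gives direct-runoff ordinates: 0.0, 4.0, 8.0, 23.0, 29.0, 39.0, 69.0, 103.0, 108.0, 141.0, 160.0, 140.0, 123.0, 0.0 L/s.
The maximum is 160.0 L/s, occurring at the reading for t = 16:00.

Q_p = 160.0 L/s at t = 16:00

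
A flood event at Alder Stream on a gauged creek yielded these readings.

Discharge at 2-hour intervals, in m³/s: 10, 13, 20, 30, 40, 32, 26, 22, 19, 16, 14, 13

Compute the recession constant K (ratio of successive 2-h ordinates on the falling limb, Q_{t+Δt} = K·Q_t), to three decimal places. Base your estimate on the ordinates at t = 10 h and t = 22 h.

Using the recession-limb readings at t = 10 h and t = 22 h: Q falls from 32 to 13 m³/s over 6 intervals.
K = (Q₂/Q₁)^(1/6) = (13/32)^(1/6) = 0.861.

K ≈ 0.861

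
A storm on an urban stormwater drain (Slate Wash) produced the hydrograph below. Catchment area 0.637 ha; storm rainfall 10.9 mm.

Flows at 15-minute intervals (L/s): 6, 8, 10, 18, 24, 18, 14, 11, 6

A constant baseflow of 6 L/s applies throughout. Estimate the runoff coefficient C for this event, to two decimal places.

ΣQ_DR = 61.00 L/s; V = ΣQ_DR·Δt = 54900 L.
Runoff depth d = V / A = 8.619 mm.
C = d / P = 8.619 / 10.9 = 0.79.

C ≈ 0.79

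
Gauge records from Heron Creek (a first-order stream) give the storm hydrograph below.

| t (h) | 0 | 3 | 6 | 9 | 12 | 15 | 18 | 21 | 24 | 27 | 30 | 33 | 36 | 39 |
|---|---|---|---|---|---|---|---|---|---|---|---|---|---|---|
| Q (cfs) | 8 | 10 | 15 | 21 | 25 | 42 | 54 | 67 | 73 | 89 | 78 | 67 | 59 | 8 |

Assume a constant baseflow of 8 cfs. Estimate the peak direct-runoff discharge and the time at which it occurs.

Q_p = 81.0 cfs at t = 27 h

Subtracting baseflow gives direct-runoff ordinates: 0.0, 2.0, 7.0, 13.0, 17.0, 34.0, 46.0, 59.0, 65.0, 81.0, 70.0, 59.0, 51.0, 0.0 cfs.
The maximum is 81.0 cfs, occurring at the reading for t = 27 h.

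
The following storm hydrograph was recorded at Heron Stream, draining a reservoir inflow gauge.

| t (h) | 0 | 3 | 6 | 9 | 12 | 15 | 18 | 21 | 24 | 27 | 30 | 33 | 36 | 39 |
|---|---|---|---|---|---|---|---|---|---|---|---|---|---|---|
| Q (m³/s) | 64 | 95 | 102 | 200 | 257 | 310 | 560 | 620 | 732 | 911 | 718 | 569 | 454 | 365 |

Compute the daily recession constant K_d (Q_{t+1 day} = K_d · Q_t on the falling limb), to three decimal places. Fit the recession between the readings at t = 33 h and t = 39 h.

Between t = 33 h and t = 39 h the flow falls from 569 to 365 m³/s over 2×3 h = 6 h.
Per-interval ratio K = (365/569)^(1/2) = 0.8009; K_d = K^(24/3) = 0.169.

K_d ≈ 0.169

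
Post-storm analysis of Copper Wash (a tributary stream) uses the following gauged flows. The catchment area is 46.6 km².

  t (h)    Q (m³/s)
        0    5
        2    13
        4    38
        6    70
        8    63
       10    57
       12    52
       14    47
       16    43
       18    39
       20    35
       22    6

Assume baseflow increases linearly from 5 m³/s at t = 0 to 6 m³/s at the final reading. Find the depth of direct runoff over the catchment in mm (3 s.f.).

Direct runoff: 0.00, 7.91, 32.82, 64.73, 57.64, 51.55, 46.45, 41.36, 37.27, 33.18, 29.09, 0.00 m³/s; ΣQ_DR = 402.0 m³/s.
V = ΣQ_DR · Δt = 402.0 × 7200 s = 2.894 × 10^6 m³.
Over A = 46.6 km², depth = V / A = 62.1 mm.

d ≈ 62.1 mm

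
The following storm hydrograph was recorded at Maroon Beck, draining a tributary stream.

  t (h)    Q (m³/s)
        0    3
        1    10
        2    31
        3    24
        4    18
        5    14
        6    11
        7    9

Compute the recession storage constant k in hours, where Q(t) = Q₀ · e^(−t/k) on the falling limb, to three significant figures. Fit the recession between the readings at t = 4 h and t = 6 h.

k ≈ 4.06 h

On the falling limb, Q drops from 18 to 11 m³/s between t = 4 h and t = 6 h (Δt = 2 h).
k = −Δt / ln(Q₂/Q₁) = −2 / ln(11/18) = 4.06 h.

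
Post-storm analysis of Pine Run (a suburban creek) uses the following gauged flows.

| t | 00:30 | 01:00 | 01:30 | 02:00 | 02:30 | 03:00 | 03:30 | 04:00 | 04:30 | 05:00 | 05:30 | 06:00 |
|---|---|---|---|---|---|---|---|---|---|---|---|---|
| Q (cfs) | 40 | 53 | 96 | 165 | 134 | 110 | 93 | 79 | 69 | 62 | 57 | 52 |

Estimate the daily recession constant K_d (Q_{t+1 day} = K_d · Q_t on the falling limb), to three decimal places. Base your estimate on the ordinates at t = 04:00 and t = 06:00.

Between t = 04:00 and t = 06:00 the flow falls from 79 to 52 cfs over 4×0.5 h = 2 h.
Per-interval ratio K = (52/79)^(1/4) = 0.9007; K_d = K^(24/0.5) = 0.007.

K_d ≈ 0.007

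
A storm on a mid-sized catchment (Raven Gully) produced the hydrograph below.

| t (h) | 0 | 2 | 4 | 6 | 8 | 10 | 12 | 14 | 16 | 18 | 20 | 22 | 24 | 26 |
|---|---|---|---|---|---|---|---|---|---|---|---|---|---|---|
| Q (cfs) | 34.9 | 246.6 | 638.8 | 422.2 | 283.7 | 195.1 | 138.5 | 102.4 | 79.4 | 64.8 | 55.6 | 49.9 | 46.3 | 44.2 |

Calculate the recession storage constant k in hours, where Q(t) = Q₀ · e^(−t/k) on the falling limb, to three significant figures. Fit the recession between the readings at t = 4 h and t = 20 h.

k ≈ 6.55 h

On the falling limb, Q drops from 638.8 to 55.6 cfs between t = 4 h and t = 20 h (Δt = 16 h).
k = −Δt / ln(Q₂/Q₁) = −16 / ln(55.6/638.8) = 6.55 h.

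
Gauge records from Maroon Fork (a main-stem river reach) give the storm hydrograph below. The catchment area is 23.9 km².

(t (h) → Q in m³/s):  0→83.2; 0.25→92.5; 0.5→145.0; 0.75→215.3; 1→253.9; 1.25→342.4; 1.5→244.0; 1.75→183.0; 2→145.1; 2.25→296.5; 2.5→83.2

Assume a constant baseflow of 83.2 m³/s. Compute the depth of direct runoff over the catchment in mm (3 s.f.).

d ≈ 44.0 mm

Direct runoff: 0.0, 9.3, 61.8, 132.1, 170.7, 259.2, 160.8, 99.8, 61.9, 213.3, 0.0 m³/s; ΣQ_DR = 1169 m³/s.
V = ΣQ_DR · Δt = 1169 × 900 s = 1.052 × 10^6 m³.
Over A = 23.9 km², depth = V / A = 44.0 mm.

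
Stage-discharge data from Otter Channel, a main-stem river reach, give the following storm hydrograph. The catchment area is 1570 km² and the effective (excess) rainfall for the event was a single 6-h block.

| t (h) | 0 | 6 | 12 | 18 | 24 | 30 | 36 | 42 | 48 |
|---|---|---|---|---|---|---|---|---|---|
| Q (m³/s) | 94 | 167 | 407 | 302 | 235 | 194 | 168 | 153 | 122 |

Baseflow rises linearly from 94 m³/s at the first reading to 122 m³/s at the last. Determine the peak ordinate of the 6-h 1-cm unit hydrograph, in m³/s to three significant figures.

U_p ≈ 256 m³/s

Direct runoff: 0.00, 69.50, 306.00, 197.50, 127.00, 82.50, 53.00, 34.50, 0.00 m³/s; ΣQ_DR = 870.0 m³/s, peak = 306.00 m³/s.
Runoff depth d = ΣQ_DR·Δt / A = 870.0 × 21600 / (1570 km²) = 11.97 mm.
The 1-cm UH is the DRH scaled by (10 mm)/d, so U_p = 306.00 × 10/11.97 = 256 m³/s.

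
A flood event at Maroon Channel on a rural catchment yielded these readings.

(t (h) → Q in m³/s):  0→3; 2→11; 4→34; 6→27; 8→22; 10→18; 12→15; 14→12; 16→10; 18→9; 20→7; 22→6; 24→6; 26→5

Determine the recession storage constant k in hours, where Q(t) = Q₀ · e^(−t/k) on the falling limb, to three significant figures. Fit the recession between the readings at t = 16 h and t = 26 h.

On the falling limb, Q drops from 10 to 5 m³/s between t = 16 h and t = 26 h (Δt = 10 h).
k = −Δt / ln(Q₂/Q₁) = −10 / ln(5/10) = 14.4 h.

k ≈ 14.4 h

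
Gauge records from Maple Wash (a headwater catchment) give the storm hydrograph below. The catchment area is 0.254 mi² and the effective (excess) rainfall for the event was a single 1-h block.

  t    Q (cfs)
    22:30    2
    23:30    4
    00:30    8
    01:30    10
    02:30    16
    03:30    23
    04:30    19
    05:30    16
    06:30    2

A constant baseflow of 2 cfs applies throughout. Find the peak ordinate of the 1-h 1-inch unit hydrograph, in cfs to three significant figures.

U_p ≈ 42.0 cfs

Direct runoff: 0.0, 2.0, 6.0, 8.0, 14.0, 21.0, 17.0, 14.0, 0.0 cfs; ΣQ_DR = 82.00 cfs, peak = 21.0 cfs.
Runoff depth d = ΣQ_DR·Δt / A = 82.00 × 3600 / (0.254 mi²) = 0.5003 in.
The 1-inch UH is the DRH scaled by (1 in)/d, so U_p = 21.0 × 1/0.5003 = 42.0 cfs.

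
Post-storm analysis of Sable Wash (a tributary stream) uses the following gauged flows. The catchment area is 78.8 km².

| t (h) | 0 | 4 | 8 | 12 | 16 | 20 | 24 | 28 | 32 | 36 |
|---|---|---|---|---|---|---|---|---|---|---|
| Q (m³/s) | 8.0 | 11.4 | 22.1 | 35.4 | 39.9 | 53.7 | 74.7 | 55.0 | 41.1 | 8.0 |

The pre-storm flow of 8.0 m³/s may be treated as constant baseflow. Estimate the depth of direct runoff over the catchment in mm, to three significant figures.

d ≈ 49.2 mm

Direct runoff: 0.0, 3.4, 14.1, 27.4, 31.9, 45.7, 66.7, 47.0, 33.1, 0.0 m³/s; ΣQ_DR = 269.3 m³/s.
V = ΣQ_DR · Δt = 269.3 × 14400 s = 3.878 × 10^6 m³.
Over A = 78.8 km², depth = V / A = 49.2 mm.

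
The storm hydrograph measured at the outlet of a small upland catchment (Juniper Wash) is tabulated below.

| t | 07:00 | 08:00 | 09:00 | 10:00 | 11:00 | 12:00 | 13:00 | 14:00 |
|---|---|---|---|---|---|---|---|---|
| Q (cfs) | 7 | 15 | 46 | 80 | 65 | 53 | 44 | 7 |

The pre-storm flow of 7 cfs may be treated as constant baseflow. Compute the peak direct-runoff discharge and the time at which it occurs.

Q_p = 73.0 cfs at t = 10:00

Subtracting baseflow gives direct-runoff ordinates: 0.0, 8.0, 39.0, 73.0, 58.0, 46.0, 37.0, 0.0 cfs.
The maximum is 73.0 cfs, occurring at the reading for t = 10:00.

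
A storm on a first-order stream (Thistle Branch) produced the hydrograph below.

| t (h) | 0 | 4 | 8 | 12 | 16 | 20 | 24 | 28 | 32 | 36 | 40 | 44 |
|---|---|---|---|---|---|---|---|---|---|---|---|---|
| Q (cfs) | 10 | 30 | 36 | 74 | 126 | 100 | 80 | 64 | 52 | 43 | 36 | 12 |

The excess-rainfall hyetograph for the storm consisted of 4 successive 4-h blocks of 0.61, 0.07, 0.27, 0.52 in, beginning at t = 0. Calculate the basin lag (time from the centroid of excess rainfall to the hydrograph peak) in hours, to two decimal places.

Centroid of excess rainfall: t_c = Σ P_i·t̄_i / ΣP_i = 7.9048 h (block centres at 2, 6, 10, 14 h).
Hydrograph peak occurs at t = 16 h, so basin lag t_L = 16 − 7.9048 = 8.10 h.

t_L ≈ 8.10 h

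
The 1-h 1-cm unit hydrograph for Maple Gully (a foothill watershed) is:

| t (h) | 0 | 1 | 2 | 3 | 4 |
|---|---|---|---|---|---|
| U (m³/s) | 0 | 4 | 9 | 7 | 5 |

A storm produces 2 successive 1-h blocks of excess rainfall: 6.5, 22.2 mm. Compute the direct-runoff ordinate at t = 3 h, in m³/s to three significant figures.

By discrete convolution, Q_j = Σ (P_i / 10 mm) · U_{j−i}.
At t = 3 h (j=3): Q = (6.5/10)·7 + (22.2/10)·9 = 24.5 m³/s.

Q ≈ 24.5 m³/s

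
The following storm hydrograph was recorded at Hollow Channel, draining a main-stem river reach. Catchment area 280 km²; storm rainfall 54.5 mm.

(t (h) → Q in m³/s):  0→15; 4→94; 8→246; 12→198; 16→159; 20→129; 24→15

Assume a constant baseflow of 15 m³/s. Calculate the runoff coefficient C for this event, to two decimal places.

C ≈ 0.71

ΣQ_DR = 751.0 m³/s; V = ΣQ_DR·Δt = 1.081 × 10^7 m³.
Runoff depth d = V / A = 38.62 mm.
C = d / P = 38.62 / 54.5 = 0.71.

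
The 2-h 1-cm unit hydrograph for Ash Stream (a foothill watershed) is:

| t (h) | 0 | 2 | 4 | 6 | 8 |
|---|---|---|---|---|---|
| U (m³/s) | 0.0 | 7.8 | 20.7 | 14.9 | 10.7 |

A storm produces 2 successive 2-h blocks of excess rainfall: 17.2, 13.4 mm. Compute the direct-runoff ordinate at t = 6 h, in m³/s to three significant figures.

By discrete convolution, Q_j = Σ (P_i / 10 mm) · U_{j−i}.
At t = 6 h (j=3): Q = (17.2/10)·14.9 + (13.4/10)·20.7 = 53.4 m³/s.

Q ≈ 53.4 m³/s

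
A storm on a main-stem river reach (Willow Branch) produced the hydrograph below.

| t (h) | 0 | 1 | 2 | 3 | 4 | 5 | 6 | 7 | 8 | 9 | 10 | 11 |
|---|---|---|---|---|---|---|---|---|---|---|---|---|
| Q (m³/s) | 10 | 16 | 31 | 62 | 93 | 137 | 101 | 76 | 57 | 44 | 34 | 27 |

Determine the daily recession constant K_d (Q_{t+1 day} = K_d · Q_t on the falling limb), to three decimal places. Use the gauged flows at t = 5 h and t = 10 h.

Between t = 5 h and t = 10 h the flow falls from 137 to 34 m³/s over 5×1 h = 5 h.
Per-interval ratio K = (34/137)^(1/5) = 0.7567; K_d = K^(24/1) = 0.001.

K_d ≈ 0.001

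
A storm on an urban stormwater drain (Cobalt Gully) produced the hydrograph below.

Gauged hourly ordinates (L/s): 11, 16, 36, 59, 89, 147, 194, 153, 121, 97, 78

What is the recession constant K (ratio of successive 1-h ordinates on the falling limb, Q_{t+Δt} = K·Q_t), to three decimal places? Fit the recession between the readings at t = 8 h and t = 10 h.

Using the recession-limb readings at t = 8 h and t = 10 h: Q falls from 121 to 78 L/s over 2 intervals.
K = (Q₂/Q₁)^(1/2) = (78/121)^(1/2) = 0.803.

K ≈ 0.803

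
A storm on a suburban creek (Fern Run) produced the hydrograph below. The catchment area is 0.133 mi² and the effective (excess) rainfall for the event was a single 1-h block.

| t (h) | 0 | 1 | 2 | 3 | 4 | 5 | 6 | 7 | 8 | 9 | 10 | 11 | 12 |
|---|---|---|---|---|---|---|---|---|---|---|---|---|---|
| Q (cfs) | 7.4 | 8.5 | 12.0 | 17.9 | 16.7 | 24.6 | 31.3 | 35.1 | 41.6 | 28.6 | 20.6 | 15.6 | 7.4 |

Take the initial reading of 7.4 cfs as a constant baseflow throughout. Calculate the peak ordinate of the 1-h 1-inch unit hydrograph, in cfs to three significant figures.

Direct runoff: 0.0, 1.1, 4.6, 10.5, 9.3, 17.2, 23.9, 27.7, 34.2, 21.2, 13.2, 8.2, 0.0 cfs; ΣQ_DR = 171.1 cfs, peak = 34.2 cfs.
Runoff depth d = ΣQ_DR·Δt / A = 171.1 × 3600 / (0.133 mi²) = 1.993 in.
The 1-inch UH is the DRH scaled by (1 in)/d, so U_p = 34.2 × 1/1.993 = 17.2 cfs.

U_p ≈ 17.2 cfs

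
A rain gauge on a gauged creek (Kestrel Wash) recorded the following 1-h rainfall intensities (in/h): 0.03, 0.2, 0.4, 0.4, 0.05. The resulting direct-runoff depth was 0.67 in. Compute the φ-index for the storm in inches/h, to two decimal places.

φ ≈ 0.11 in/h

Only the 3 blocks with intensity above φ contribute runoff: 0.2, 0.4, 0.4 in/h.
Σ(I−φ)·Δt = d  ⇒  (0.2+0.4+0.4 − 3φ)·1 = 0.67
φ = (1.000 − 0.67/1) / 3 = 0.11 in/h.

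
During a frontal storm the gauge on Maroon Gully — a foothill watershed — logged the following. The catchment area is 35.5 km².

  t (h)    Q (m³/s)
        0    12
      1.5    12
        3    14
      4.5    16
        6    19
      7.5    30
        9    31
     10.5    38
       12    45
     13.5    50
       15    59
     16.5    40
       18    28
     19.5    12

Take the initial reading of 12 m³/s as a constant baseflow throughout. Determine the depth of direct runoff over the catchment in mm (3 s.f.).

Direct runoff: 0.0, 0.0, 2.0, 4.0, 7.0, 18.0, 19.0, 26.0, 33.0, 38.0, 47.0, 28.0, 16.0, 0.0 m³/s; ΣQ_DR = 238.0 m³/s.
V = ΣQ_DR · Δt = 238.0 × 5400 s = 1.285 × 10^6 m³.
Over A = 35.5 km², depth = V / A = 36.2 mm.

d ≈ 36.2 mm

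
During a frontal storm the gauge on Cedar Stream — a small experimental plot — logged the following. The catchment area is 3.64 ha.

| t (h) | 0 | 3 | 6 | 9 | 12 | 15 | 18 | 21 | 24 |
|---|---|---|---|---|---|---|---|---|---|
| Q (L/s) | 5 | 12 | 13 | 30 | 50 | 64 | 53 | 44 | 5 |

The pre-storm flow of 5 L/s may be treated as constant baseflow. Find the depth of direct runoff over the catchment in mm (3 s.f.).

Direct runoff: 0.0, 7.0, 8.0, 25.0, 45.0, 59.0, 48.0, 39.0, 0.0 L/s; ΣQ_DR = 231.0 L/s.
V = ΣQ_DR · Δt = 231.0 × 10800 s = 2.495 × 10^6 L.
Over A = 3.64 ha, depth = V / A = 68.5 mm.

d ≈ 68.5 mm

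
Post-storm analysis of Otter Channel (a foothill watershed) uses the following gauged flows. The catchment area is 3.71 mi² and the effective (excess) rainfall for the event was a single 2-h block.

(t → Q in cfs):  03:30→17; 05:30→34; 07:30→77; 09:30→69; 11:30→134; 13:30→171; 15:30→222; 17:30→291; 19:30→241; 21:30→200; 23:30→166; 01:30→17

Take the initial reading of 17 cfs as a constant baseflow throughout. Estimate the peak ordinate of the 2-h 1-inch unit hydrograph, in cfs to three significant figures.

Direct runoff: 0.0, 17.0, 60.0, 52.0, 117.0, 154.0, 205.0, 274.0, 224.0, 183.0, 149.0, 0.0 cfs; ΣQ_DR = 1435 cfs, peak = 274.0 cfs.
Runoff depth d = ΣQ_DR·Δt / A = 1435 × 7200 / (3.71 mi²) = 1.199 in.
The 1-inch UH is the DRH scaled by (1 in)/d, so U_p = 274.0 × 1/1.199 = 229 cfs.

U_p ≈ 229 cfs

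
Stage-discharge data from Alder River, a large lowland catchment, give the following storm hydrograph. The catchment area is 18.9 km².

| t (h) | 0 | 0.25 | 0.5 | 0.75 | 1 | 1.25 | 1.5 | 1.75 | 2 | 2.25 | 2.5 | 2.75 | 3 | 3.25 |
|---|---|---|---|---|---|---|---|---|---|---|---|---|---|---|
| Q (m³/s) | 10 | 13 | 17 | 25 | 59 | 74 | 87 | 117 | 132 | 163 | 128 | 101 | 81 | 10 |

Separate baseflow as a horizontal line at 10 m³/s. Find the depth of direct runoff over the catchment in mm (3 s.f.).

Direct runoff: 0.0, 3.0, 7.0, 15.0, 49.0, 64.0, 77.0, 107.0, 122.0, 153.0, 118.0, 91.0, 71.0, 0.0 m³/s; ΣQ_DR = 877.0 m³/s.
V = ΣQ_DR · Δt = 877.0 × 900 s = 7.893 × 10^5 m³.
Over A = 18.9 km², depth = V / A = 41.8 mm.

d ≈ 41.8 mm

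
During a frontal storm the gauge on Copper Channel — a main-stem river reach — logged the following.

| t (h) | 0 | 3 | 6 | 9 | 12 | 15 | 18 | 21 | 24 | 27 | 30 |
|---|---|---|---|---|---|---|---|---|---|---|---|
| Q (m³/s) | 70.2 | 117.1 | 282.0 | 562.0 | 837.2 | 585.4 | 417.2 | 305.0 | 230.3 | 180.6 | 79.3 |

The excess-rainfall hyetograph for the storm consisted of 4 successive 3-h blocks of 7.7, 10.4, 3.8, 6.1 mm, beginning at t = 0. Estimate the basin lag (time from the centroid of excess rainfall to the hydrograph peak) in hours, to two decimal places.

t_L ≈ 6.61 h

Centroid of excess rainfall: t_c = Σ P_i·t̄_i / ΣP_i = 5.3893 h (block centres at 1.5, 4.5, 7.5, 10.5 h).
Hydrograph peak occurs at t = 12 h, so basin lag t_L = 12 − 5.3893 = 6.61 h.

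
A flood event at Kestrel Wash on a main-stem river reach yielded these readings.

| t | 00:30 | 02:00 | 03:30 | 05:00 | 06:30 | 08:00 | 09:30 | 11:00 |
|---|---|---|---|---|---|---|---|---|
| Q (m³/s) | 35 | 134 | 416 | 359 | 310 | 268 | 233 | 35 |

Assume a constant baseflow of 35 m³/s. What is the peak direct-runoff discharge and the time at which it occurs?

Q_p = 381.0 m³/s at t = 03:30

Subtracting baseflow gives direct-runoff ordinates: 0.0, 99.0, 381.0, 324.0, 275.0, 233.0, 198.0, 0.0 m³/s.
The maximum is 381.0 m³/s, occurring at the reading for t = 03:30.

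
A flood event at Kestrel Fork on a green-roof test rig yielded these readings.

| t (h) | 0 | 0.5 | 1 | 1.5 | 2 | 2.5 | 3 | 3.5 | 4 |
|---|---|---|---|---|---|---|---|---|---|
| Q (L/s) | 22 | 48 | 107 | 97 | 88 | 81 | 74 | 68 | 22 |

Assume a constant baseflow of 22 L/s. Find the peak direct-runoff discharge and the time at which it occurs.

Subtracting baseflow gives direct-runoff ordinates: 0.0, 26.0, 85.0, 75.0, 66.0, 59.0, 52.0, 46.0, 0.0 L/s.
The maximum is 85.0 L/s, occurring at the reading for t = 1 h.

Q_p = 85.0 L/s at t = 1 h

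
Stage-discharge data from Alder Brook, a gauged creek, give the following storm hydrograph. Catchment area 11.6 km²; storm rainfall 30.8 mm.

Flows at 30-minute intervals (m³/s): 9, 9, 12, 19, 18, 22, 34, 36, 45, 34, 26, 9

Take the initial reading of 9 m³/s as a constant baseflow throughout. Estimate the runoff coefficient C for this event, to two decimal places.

ΣQ_DR = 165.0 m³/s; V = ΣQ_DR·Δt = 2.970 × 10^5 m³.
Runoff depth d = V / A = 25.60 mm.
C = d / P = 25.60 / 30.8 = 0.83.

C ≈ 0.83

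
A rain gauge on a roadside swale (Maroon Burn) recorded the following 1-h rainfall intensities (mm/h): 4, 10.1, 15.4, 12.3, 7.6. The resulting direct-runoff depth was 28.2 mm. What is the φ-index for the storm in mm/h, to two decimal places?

Only the 4 blocks with intensity above φ contribute runoff: 10.1, 15.4, 12.3, 7.6 mm/h.
Σ(I−φ)·Δt = d  ⇒  (10.1+15.4+12.3+7.6 − 4φ)·1 = 28.2
φ = (45.40 − 28.2/1) / 4 = 4.30 mm/h.

φ ≈ 4.30 mm/h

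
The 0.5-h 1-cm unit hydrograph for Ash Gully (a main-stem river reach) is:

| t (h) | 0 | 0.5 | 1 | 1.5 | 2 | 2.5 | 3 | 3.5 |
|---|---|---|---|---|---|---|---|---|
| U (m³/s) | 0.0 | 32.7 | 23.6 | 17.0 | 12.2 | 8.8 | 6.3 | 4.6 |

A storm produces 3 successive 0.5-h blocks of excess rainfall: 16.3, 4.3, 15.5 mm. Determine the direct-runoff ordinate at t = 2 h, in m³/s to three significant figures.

By discrete convolution, Q_j = Σ (P_i / 10 mm) · U_{j−i}.
At t = 2 h (j=4): Q = (16.3/10)·12.2 + (4.3/10)·17.0 + (15.5/10)·23.6 = 63.8 m³/s.

Q ≈ 63.8 m³/s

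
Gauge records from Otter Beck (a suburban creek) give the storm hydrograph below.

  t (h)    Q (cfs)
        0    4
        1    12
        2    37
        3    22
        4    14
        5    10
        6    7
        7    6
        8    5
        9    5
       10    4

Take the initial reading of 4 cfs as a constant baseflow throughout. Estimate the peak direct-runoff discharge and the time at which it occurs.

Subtracting baseflow gives direct-runoff ordinates: 0.0, 8.0, 33.0, 18.0, 10.0, 6.0, 3.0, 2.0, 1.0, 1.0, 0.0 cfs.
The maximum is 33.0 cfs, occurring at the reading for t = 2 h.

Q_p = 33.0 cfs at t = 2 h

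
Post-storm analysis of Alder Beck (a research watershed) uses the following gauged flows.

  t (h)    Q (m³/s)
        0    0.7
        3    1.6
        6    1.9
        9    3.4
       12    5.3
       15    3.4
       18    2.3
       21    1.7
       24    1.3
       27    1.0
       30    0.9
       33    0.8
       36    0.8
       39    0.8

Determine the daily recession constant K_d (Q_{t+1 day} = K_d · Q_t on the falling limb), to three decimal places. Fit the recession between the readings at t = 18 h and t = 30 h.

Between t = 18 h and t = 30 h the flow falls from 2.3 to 0.9 m³/s over 4×3 h = 12 h.
Per-interval ratio K = (0.9/2.3)^(1/4) = 0.7909; K_d = K^(24/3) = 0.153.

K_d ≈ 0.153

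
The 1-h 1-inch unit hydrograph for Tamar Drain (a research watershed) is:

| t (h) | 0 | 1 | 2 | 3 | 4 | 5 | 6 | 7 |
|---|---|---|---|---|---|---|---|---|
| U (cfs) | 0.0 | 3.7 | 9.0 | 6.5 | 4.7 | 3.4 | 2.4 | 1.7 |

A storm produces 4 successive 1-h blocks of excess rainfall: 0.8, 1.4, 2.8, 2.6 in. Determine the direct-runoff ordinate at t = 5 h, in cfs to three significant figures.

By discrete convolution, Q_j = Σ (P_i / 1 in) · U_{j−i}.
At t = 5 h (j=5): Q = (0.8/1)·3.4 + (1.4/1)·4.7 + (2.8/1)·6.5 + (2.6/1)·9.0 = 50.9 cfs.

Q ≈ 50.9 cfs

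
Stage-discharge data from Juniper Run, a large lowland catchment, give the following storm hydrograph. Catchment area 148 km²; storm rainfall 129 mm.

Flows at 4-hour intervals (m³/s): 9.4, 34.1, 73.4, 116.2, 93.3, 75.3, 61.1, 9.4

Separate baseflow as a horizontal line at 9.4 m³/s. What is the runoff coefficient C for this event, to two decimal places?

ΣQ_DR = 397.0 m³/s; V = ΣQ_DR·Δt = 5.717 × 10^6 m³.
Runoff depth d = V / A = 38.63 mm.
C = d / P = 38.63 / 129 = 0.30.

C ≈ 0.30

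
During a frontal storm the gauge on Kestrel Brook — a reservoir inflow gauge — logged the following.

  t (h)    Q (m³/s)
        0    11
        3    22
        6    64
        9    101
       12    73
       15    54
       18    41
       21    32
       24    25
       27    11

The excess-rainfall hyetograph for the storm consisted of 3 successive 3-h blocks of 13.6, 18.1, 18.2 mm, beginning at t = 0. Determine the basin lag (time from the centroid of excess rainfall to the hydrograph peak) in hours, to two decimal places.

t_L ≈ 4.22 h

Centroid of excess rainfall: t_c = Σ P_i·t̄_i / ΣP_i = 4.7766 h (block centres at 1.5, 4.5, 7.5 h).
Hydrograph peak occurs at t = 9 h, so basin lag t_L = 9 − 4.7766 = 4.22 h.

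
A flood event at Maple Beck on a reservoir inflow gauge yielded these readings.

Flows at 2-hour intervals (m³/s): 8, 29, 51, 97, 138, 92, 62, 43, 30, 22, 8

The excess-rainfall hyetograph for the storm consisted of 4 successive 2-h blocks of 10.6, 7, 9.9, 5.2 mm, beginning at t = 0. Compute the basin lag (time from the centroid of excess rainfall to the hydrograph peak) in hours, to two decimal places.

t_L ≈ 4.41 h

Centroid of excess rainfall: t_c = Σ P_i·t̄_i / ΣP_i = 3.5933 h (block centres at 1, 3, 5, 7 h).
Hydrograph peak occurs at t = 8 h, so basin lag t_L = 8 − 3.5933 = 4.41 h.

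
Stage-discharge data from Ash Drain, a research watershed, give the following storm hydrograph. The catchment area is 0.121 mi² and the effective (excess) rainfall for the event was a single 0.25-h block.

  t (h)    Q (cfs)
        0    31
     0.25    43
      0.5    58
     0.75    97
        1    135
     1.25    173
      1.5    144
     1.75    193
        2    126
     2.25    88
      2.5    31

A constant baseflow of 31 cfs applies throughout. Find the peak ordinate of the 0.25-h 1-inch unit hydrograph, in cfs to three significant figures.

U_p ≈ 65.0 cfs

Direct runoff: 0.0, 12.0, 27.0, 66.0, 104.0, 142.0, 113.0, 162.0, 95.0, 57.0, 0.0 cfs; ΣQ_DR = 778.0 cfs, peak = 162.0 cfs.
Runoff depth d = ΣQ_DR·Δt / A = 778.0 × 900 / (0.121 mi²) = 2.491 in.
The 1-inch UH is the DRH scaled by (1 in)/d, so U_p = 162.0 × 1/2.491 = 65.0 cfs.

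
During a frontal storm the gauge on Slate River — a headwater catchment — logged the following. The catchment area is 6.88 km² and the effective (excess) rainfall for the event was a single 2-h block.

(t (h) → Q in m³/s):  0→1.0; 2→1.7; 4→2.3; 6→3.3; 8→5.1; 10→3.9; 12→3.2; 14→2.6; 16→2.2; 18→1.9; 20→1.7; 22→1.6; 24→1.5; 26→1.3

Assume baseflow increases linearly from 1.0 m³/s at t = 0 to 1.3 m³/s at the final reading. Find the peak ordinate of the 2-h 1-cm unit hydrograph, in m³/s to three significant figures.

Direct runoff: 0.00, 0.68, 1.25, 2.23, 4.01, 2.78, 2.06, 1.44, 1.02, 0.69, 0.47, 0.35, 0.22, 0.00 m³/s; ΣQ_DR = 17.20 m³/s, peak = 4.01 m³/s.
Runoff depth d = ΣQ_DR·Δt / A = 17.20 × 7200 / (6.88 km²) = 18.00 mm.
The 1-cm UH is the DRH scaled by (10 mm)/d, so U_p = 4.01 × 10/18.00 = 2.23 m³/s.

U_p ≈ 2.23 m³/s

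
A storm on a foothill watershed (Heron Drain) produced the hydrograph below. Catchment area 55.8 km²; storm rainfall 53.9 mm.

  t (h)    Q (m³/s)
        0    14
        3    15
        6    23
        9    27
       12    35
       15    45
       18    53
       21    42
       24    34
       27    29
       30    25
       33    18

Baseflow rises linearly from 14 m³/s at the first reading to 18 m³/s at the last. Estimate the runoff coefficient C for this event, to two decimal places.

ΣQ_DR = 168.0 m³/s; V = ΣQ_DR·Δt = 1.814 × 10^6 m³.
Runoff depth d = V / A = 32.52 mm.
C = d / P = 32.52 / 53.9 = 0.60.

C ≈ 0.60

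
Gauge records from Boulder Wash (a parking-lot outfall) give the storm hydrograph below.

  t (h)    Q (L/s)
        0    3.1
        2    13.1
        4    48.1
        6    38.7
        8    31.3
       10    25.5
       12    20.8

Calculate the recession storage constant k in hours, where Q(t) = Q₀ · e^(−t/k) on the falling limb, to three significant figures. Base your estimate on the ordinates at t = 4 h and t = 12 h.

k ≈ 9.54 h

On the falling limb, Q drops from 48.1 to 20.8 L/s between t = 4 h and t = 12 h (Δt = 8 h).
k = −Δt / ln(Q₂/Q₁) = −8 / ln(20.8/48.1) = 9.54 h.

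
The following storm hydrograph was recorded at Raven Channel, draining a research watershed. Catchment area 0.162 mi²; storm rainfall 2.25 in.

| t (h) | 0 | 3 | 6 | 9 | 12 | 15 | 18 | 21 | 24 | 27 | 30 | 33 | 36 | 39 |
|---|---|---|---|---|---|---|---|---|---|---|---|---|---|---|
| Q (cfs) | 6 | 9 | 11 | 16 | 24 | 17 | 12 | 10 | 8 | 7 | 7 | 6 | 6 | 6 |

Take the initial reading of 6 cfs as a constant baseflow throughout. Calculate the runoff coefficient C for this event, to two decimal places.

C ≈ 0.78

ΣQ_DR = 61.00 cfs; V = ΣQ_DR·Δt = 6.588 × 10^5 ft³.
Runoff depth d = V / A = 1.750 in.
C = d / P = 1.750 / 2.25 = 0.78.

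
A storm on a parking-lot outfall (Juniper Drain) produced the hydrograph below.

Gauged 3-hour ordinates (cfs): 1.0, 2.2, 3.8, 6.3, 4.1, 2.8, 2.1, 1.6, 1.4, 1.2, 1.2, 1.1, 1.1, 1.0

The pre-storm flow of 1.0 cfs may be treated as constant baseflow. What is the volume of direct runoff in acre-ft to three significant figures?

V ≈ 4.19 acre-ft

Direct-runoff ordinates (Q − Q_b): 0.0, 1.2, 2.8, 5.3, 3.1, 1.8, 1.1, 0.6, 0.4, 0.2, 0.2, 0.1, 0.1, 0.0 cfs.
ΣQ_DR = 16.90 cfs.
With Δt = 3 h = 10800 s, V = ΣQ_DR · Δt = 16.90 × 10800 = 1.83 × 10^5 ft³ = 4.19 acre-ft.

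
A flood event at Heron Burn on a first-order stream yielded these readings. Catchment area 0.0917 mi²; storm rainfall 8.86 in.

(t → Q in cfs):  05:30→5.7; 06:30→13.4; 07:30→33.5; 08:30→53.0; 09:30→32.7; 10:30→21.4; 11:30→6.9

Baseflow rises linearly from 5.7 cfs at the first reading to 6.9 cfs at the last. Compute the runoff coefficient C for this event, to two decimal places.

ΣQ_DR = 122.5 cfs; V = ΣQ_DR·Δt = 4.410 × 10^5 ft³.
Runoff depth d = V / A = 2.070 in.
C = d / P = 2.070 / 8.86 = 0.23.

C ≈ 0.23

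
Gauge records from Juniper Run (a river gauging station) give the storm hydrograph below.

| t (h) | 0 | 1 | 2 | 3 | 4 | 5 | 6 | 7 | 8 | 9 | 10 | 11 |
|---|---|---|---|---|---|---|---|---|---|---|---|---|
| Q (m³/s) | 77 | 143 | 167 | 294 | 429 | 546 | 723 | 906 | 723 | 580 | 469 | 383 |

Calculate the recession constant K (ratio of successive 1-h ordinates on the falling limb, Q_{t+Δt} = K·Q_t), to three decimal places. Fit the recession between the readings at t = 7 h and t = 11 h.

K ≈ 0.806

Using the recession-limb readings at t = 7 h and t = 11 h: Q falls from 906 to 383 m³/s over 4 intervals.
K = (Q₂/Q₁)^(1/4) = (383/906)^(1/4) = 0.806.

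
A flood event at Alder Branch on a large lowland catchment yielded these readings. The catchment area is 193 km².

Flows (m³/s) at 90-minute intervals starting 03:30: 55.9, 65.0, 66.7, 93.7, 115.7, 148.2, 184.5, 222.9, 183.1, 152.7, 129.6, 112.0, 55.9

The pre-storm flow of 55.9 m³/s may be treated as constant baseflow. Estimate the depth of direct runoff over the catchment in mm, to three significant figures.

Direct runoff: 0.0, 9.1, 10.8, 37.8, 59.8, 92.3, 128.6, 167.0, 127.2, 96.8, 73.7, 56.1, 0.0 m³/s; ΣQ_DR = 859.2 m³/s.
V = ΣQ_DR · Δt = 859.2 × 5400 s = 4.640 × 10^6 m³.
Over A = 193 km², depth = V / A = 24.0 mm.

d ≈ 24.0 mm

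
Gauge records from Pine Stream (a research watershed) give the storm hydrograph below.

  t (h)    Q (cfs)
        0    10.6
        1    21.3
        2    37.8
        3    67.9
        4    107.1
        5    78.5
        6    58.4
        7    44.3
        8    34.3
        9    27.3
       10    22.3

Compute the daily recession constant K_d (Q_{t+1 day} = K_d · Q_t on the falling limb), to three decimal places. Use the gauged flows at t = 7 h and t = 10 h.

K_d ≈ 0.004

Between t = 7 h and t = 10 h the flow falls from 44.3 to 22.3 cfs over 3×1 h = 3 h.
Per-interval ratio K = (22.3/44.3)^(1/3) = 0.7955; K_d = K^(24/1) = 0.004.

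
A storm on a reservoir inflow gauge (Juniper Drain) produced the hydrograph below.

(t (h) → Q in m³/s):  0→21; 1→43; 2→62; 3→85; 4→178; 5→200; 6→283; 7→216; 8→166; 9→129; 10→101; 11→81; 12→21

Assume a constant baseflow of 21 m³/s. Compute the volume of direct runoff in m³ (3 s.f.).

V ≈ 4.73 × 10^6 m³

Direct-runoff ordinates (Q − Q_b): 0.0, 22.0, 41.0, 64.0, 157.0, 179.0, 262.0, 195.0, 145.0, 108.0, 80.0, 60.0, 0.0 m³/s.
ΣQ_DR = 1313 m³/s.
With Δt = 1 h = 3600 s, V = ΣQ_DR · Δt = 1313 × 3600 = 4.73 × 10^6 m³.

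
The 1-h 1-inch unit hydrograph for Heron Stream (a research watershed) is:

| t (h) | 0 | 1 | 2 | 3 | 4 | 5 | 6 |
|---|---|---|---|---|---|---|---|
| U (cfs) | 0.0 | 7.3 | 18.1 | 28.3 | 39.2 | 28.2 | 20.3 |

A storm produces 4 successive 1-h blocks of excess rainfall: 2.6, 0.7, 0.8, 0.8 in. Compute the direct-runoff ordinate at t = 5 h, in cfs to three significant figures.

By discrete convolution, Q_j = Σ (P_i / 1 in) · U_{j−i}.
At t = 5 h (j=5): Q = (2.6/1)·28.2 + (0.7/1)·39.2 + (0.8/1)·28.3 + (0.8/1)·18.1 = 138 cfs.

Q ≈ 138 cfs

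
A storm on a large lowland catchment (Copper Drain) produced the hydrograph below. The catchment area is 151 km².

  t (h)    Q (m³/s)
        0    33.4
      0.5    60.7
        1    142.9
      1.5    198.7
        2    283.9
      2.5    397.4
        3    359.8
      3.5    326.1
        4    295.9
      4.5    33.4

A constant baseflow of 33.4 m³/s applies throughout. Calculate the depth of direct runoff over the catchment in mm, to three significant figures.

Direct runoff: 0.0, 27.3, 109.5, 165.3, 250.5, 364.0, 326.4, 292.7, 262.5, 0.0 m³/s; ΣQ_DR = 1798 m³/s.
V = ΣQ_DR · Δt = 1798 × 1800 s = 3.237 × 10^6 m³.
Over A = 151 km², depth = V / A = 21.4 mm.

d ≈ 21.4 mm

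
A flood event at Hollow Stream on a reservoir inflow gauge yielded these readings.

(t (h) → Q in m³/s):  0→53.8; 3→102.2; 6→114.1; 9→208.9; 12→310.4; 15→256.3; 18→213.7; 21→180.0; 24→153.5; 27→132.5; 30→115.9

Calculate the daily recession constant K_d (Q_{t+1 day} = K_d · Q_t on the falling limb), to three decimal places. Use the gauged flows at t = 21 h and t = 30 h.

Between t = 21 h and t = 30 h the flow falls from 180.0 to 115.9 m³/s over 3×3 h = 9 h.
Per-interval ratio K = (115.9/180.0)^(1/3) = 0.8635; K_d = K^(24/3) = 0.309.

K_d ≈ 0.309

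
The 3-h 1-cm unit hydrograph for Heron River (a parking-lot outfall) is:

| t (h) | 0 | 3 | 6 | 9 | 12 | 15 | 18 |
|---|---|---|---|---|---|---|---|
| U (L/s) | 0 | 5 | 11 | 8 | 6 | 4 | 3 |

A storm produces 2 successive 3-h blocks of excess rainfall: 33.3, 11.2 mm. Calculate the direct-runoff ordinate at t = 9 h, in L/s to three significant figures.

By discrete convolution, Q_j = Σ (P_i / 10 mm) · U_{j−i}.
At t = 9 h (j=3): Q = (33.3/10)·8 + (11.2/10)·11 = 39.0 L/s.

Q ≈ 39.0 L/s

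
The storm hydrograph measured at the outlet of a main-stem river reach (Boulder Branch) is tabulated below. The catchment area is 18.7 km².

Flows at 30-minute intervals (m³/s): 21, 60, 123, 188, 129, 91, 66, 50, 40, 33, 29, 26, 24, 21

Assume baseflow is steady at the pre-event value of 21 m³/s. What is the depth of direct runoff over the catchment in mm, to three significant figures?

Direct runoff: 0.0, 39.0, 102.0, 167.0, 108.0, 70.0, 45.0, 29.0, 19.0, 12.0, 8.0, 5.0, 3.0, 0.0 m³/s; ΣQ_DR = 607.0 m³/s.
V = ΣQ_DR · Δt = 607.0 × 1800 s = 1.093 × 10^6 m³.
Over A = 18.7 km², depth = V / A = 58.4 mm.

d ≈ 58.4 mm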